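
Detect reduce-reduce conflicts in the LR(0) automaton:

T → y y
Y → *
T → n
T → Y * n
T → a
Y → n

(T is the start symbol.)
A reduce-reduce conflict occurs when an LR(0) state has two complete items [A → α .] and [B → β .] — both call for a reduction, and with no lookahead the parser cannot choose between them.

Augment with T' → T and build the canonical LR(0) collection (I0 = CLOSURE({[T' → . T]}), then GOTO on every symbol after a dot until no new states appear). It has 10 states:
  I0: { [T → . Y * n], [T → . a], [T → . n], [T → . y y], [T' → . T], [Y → . *], [Y → . n] }  — shift
  I1: { [Y → * .] }  — reduce
  I2: { [T' → T .] }  — accept
  I3: { [T → Y . * n] }  — shift
  I4: { [T → a .] }  — reduce
  I5: { [T → n .], [Y → n .] }  — 2 reduces
  I6: { [T → y . y] }  — shift
  I7: { [T → y y .] }  — reduce
  I8: { [T → Y * . n] }  — shift
  I9: { [T → Y * n .] }  — reduce

I5 contains complete items [T → n .], [Y → n .] — reduce-reduce conflict.

Answer: Yes — I5: [T → n .] vs [Y → n .]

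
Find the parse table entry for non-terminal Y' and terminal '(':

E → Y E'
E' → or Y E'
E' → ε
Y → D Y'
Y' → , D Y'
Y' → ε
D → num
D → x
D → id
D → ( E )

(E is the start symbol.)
To find M[Y', '('], we find productions for Y' where '(' is in the predict set (PREDICT(N → α) = (FIRST(α) \ {ε}) ∪ (FOLLOW(N) if α ⇒* ε)).

Relevant sets:
  FOLLOW(Y') = { $, ')', 'or' }

Y' → , D Y': PREDICT = { ',' }
Y' → ε: PREDICT = { $, ')', 'or' }

M[Y', '('] is empty (no production applies)

Answer: Empty (error entry)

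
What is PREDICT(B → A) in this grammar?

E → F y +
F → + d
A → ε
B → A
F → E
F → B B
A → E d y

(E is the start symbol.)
PREDICT(B → A) = (FIRST(RHS) \ {ε}) ∪ (FOLLOW(B) if ε ∈ FIRST(RHS), i.e. RHS ⇒* ε)
FIRST(A) = { '+', 'y', ε }
FIRST(A) = { '+', 'y', ε }
ε ∈ FIRST(A) (the right-hand side is nullable), so add FOLLOW(B) = { '+', 'y' }
PREDICT(B → A) = { '+', 'y' }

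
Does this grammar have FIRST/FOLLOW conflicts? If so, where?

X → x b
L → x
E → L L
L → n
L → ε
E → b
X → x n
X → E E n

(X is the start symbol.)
A FIRST/FOLLOW conflict occurs when a non-terminal N has a nullable alternative N → β (β ⇒* ε) and another alternative N → α with FIRST(α) ∩ FOLLOW(N) ≠ ∅: on such a lookahead the parser cannot decide between expanding α and letting N vanish via β.

Nullable non-terminals: E, L.
FIRST sets used below: FIRST(L) = { 'n', 'x', ε }

E: nullable alternative(s) E → L L; FOLLOW(E) = { 'b', 'n', 'x' }
  E → L L: FIRST \ {ε} = { 'n', 'x' } — this is the only nullable alternative, skip
  E → b: FIRST \ {ε} = { 'b' } — overlaps FOLLOW(E) on { 'b' }: CONFLICT

L: nullable alternative(s) L → ε; FOLLOW(L) = { 'b', 'n', 'x' }
  L → x: FIRST \ {ε} = { 'x' } — overlaps FOLLOW(L) on { 'x' }: CONFLICT
  L → n: FIRST \ {ε} = { 'n' } — overlaps FOLLOW(L) on { 'n' }: CONFLICT
  L → ε: FIRST \ {ε} = { } — this is the only nullable alternative, skip

X has no nullable alternative, so no FIRST/FOLLOW check is needed there.

So the grammar has 3 FIRST/FOLLOW conflicts (marked CONFLICT above).

Answer: Yes. L → x with FOLLOW(L) on { 'x' }; L → n with FOLLOW(L) on { 'n' }; E → b with FOLLOW(E) on { 'b' }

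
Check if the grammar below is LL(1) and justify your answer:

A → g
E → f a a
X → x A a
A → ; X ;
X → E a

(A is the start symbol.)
Yes, the grammar is LL(1).

A grammar is LL(1) if for each non-terminal N with multiple productions, the predict sets of those productions are pairwise disjoint, where PREDICT(N → α) = (FIRST(α) \ {ε}) ∪ (FOLLOW(N) if α ⇒* ε).

Relevant sets:
  FIRST(E) = { 'f' }

For A:
  PREDICT(A → g) = { 'g' }
  PREDICT(A → ';' X ';') = { ';' }
For X:
  PREDICT(X → x A a) = { 'x' }
  PREDICT(X → E a) = { 'f' }
E has a single production, so nothing to check there.

All predict sets are disjoint. The grammar IS LL(1).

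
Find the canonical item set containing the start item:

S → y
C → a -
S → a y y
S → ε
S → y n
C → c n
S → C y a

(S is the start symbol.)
{ [C → . a -], [C → . c n], [S → . C y a], [S → . a y y], [S → . y n], [S → . y], [S → .], [S' → . S] }

First, augment the grammar with S' → S
I₀ = CLOSURE({ [S' → . S] }):
  [S' → . S] has the dot before S: add [S → . y], [S → . a y y], [S → .], [S → . y n], [S → . C y a]
  [S → . C y a] has the dot before C: add [C → . a -], [C → . c n]
No further items can be added.

I₀ = { [C → . a -], [C → . c n], [S → . C y a], [S → . a y y], [S → . y n], [S → . y], [S → .], [S' → . S] }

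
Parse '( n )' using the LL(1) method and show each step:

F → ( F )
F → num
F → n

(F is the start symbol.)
LL(1) parsing maintains a stack (initially the start symbol over $) and the input. At each step: if the stack top is a terminal, match it against the current input token; if it is a non-terminal N, replace it with the RHS of M[N, lookahead] (the unique production whose predict set contains the lookahead).

Stack is shown with the top on the left.

Stack    Input    Action
------------------------
F $      ( n ) $  output F → ( F )
( F ) $  ( n ) $  match '('
F ) $    n ) $    output F → n
n ) $    n ) $    match 'n'
) $      ) $      match ')'
$        $        accept

The string is accepted.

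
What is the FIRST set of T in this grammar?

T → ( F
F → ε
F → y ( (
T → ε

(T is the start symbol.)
To compute FIRST(T), examine every production with T on the left-hand side, reading each right-hand side left to right until a non-nullable symbol is reached.

From T → ( F:
  - '(' is a terminal: add '(' and stop
From T → ε:
  - ε-production, so ε ∈ FIRST(T)

Collecting: FIRST(T) = { '(', ε }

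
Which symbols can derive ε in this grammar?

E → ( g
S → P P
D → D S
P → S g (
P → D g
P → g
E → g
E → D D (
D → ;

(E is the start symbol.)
None

There are no ε-productions, so no non-terminal can derive ε.
No non-terminals are nullable.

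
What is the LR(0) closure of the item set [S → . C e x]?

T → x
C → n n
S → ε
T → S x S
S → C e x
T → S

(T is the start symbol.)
{ [C → . n n], [S → . C e x] }

To compute CLOSURE, for each item [A → α.Bβ] where B is a non-terminal, add [B → .γ] for all productions B → γ; repeat for the newly added items until nothing changes.

Start with: [S → . C e x]
  [S → . C e x] has the dot before C: add [C → . n n]
No further items can be added.

CLOSURE = { [C → . n n], [S → . C e x] }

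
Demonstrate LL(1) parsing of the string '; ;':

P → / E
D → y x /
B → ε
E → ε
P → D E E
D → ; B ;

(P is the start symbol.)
Stack is shown with the top on the left.

Stack        Input  Action
--------------------------
P $          ; ; $  output P → D E E
D E E $      ; ; $  output D → ; B ;
; B ; E E $  ; ; $  match ';'
B ; E E $    ; $    output B → ε
; E E $      ; $    match ';'
E E $        $      output E → ε
E $          $      output E → ε
$            $      accept

The string is accepted.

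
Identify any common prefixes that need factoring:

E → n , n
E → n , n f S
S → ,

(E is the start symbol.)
Yes, E has productions with common prefix 'n , n'

Left-factoring is needed when two productions for the same non-terminal
share a common prefix on the right-hand side.

Productions for E:
  E → n , n
  E → n , n f S

Found common prefix 'n , n' in productions for E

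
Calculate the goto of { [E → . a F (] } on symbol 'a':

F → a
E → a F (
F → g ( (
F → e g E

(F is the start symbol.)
{ [E → a . F (], [F → . a], [F → . e g E], [F → . g ( (] }

GOTO(I, 'a') = CLOSURE({ [A → αX.β] : [A → α.Xβ] ∈ I, X = 'a' })

Items with dot before 'a', with the dot advanced:
  [E → . a F (] → [E → a . F (]
Closure of the advanced items:
  [E → a . F (] has the dot before F: add [F → . a], [F → . g ( (], [F → . e g E]

GOTO = { [E → a . F (], [F → . a], [F → . e g E], [F → . g ( (] }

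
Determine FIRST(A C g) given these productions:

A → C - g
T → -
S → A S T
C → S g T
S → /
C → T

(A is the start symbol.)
{ '-', '/' }

FIRST sets of the non-terminals involved (from the grammar, by fixed-point iteration):
  FIRST(A) = { '-', '/' }

To compute FIRST(A C g), process the symbols left to right:
Symbol A is a non-terminal. Add FIRST(A) \ {ε} = { '-', '/' }
A is not nullable (ε ∉ FIRST(A)), so stop here.
FIRST(A C g) = { '-', '/' }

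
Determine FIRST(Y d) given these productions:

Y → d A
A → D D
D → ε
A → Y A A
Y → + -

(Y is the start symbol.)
FIRST sets of the non-terminals involved (from the grammar, by fixed-point iteration):
  FIRST(Y) = { '+', 'd' }

To compute FIRST(Y d), process the symbols left to right:
Symbol Y is a non-terminal. Add FIRST(Y) \ {ε} = { '+', 'd' }
Y is not nullable (ε ∉ FIRST(Y)), so stop here.
FIRST(Y d) = { '+', 'd' }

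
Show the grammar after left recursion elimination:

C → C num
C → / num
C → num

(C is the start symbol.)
C is directly left-recursive. The standard transformation for
  A → A α₁ | ... | A α_m | β₁ | ... | β_n
is
  A  → β₁ A' | ... | β_n A'
  A' → α₁ A' | ... | α_m A' | ε

C → / num becomes C → / num C'
C → num becomes C → num C'
C → C num becomes C' → num C'
Add C' → ε

Resulting grammar:
C → / num C'
C → num C'
C' → num C'
C' → ε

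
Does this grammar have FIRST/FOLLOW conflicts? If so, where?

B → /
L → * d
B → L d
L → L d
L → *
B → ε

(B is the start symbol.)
Nullable non-terminals: B.
FIRST sets used below: FIRST(L) = { '*' }

B: nullable alternative(s) B → ε; FOLLOW(B) = { $ }
  B → /: FIRST \ {ε} = { '/' } — disjoint from FOLLOW(B)
  B → L d: FIRST \ {ε} = { '*' } — disjoint from FOLLOW(B)
  B → ε: FIRST \ {ε} = { } — this is the only nullable alternative, skip

L has no nullable alternative, so no FIRST/FOLLOW check is needed there.

No FIRST/FOLLOW conflicts found.

Answer: No FIRST/FOLLOW conflicts.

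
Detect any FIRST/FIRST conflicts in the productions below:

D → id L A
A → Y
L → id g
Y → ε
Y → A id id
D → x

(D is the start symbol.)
No FIRST/FIRST conflicts.

FIRST sets of the non-terminals at (or reachable through a nullable prefix from) the front of some alternative:
  FIRST(A) = { 'id', ε }

Productions for D:
  D → id L A: FIRST = { 'id' }
  D → x: FIRST = { 'x' }
Productions for Y:
  Y → ε: FIRST = { ε }
  Y → A id id: FIRST = { 'id' }
A, L have only one production, so no FIRST/FIRST conflict is possible there.

All alternatives of each non-terminal have pairwise disjoint FIRST sets.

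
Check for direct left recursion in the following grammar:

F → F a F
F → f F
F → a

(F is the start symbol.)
Yes, F is left-recursive

F → F a F: LEFT RECURSIVE (starts with F)
F → f F: starts with f
F → a: starts with a

The grammar has direct left recursion on: F.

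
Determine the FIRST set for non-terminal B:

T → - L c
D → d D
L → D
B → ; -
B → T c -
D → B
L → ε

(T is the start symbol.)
{ '-', ';' }

To compute FIRST(B), examine every production with B on the left-hand side, reading each right-hand side left to right until a non-nullable symbol is reached.

FIRST sets of the other non-terminals involved (by the same procedure, iterated to a fixed point):
  FIRST(T) = { '-' }

From B → ; -:
  - ';' is a terminal: add ';' and stop
From B → T c -:
  - T is a non-terminal: add FIRST(T) \ {ε} = { '-' }
    T is not nullable, so stop

Collecting: FIRST(B) = { '-', ';' }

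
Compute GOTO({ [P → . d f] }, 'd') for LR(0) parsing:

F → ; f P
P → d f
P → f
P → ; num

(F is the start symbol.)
{ [P → d . f] }

GOTO(I, 'd') = CLOSURE({ [A → αX.β] : [A → α.Xβ] ∈ I, X = 'd' })

Items with dot before 'd', with the dot advanced:
  [P → . d f] → [P → d . f]
Closure adds nothing (no advanced item has the dot before a non-terminal).

GOTO = { [P → d . f] }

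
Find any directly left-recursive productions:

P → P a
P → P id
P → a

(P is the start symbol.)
Yes, P is left-recursive

Direct left recursion occurs when N → N α for some non-terminal N (the right-hand side begins with the left-hand side itself).

P → P a: LEFT RECURSIVE (starts with P)
P → P id: LEFT RECURSIVE (starts with P)
P → a: starts with a

The grammar has direct left recursion on: P.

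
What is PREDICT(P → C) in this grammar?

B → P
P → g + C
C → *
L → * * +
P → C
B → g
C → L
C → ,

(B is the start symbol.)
PREDICT(P → C) = (FIRST(RHS) \ {ε}) ∪ (FOLLOW(P) if ε ∈ FIRST(RHS), i.e. RHS ⇒* ε)
FIRST(C) = { '*', ',' }
FIRST(C) = { '*', ',' }
ε ∉ FIRST(C), so FOLLOW(P) is not added.
PREDICT(P → C) = { '*', ',' }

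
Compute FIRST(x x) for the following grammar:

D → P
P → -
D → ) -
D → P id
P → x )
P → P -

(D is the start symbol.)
{ 'x' }

To compute FIRST(x x), process the symbols left to right:
Symbol x is a terminal. Add 'x' and stop.
FIRST(x x) = { 'x' }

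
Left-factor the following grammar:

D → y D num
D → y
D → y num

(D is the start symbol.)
Left-factoring transforms A → αβ₁ | αβ₂ into A → αA' and A' → β₁ | β₂
(α is the longest common prefix among the alternatives). Repeat until
no nonterminal has two alternatives with a common prefix.

Round 1: D has alternatives sharing prefix 'y'. Introduce D': D → y D'
  Add: D' → D num
  Add: D' → ε
  Add: D' → num

No remaining common prefixes — done.

Resulting grammar:
D → y D'
D' → D num
D' → ε
D' → num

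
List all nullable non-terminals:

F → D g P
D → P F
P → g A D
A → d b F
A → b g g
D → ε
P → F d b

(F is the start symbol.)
{ 'D' }

A non-terminal is nullable if it can derive ε (the empty string): either it has an ε-production, or it has a production whose right-hand side consists entirely of nullable non-terminals.

ε-productions: D → ε
So D is immediately nullable.
No further non-terminal can be added: every production for the remaining non-terminals contains a terminal or a non-nullable non-terminal.
Nullable = { 'D' }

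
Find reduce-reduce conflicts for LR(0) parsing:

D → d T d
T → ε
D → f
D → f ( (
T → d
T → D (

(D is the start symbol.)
A reduce-reduce conflict occurs when an LR(0) state has two complete items [A → α .] and [B → β .] — both call for a reduction, and with no lookahead the parser cannot choose between them.

Augment with D' → D and build the canonical LR(0) collection (I0 = CLOSURE({[D' → . D]}), then GOTO on every symbol after a dot until no new states appear). It has 11 states:
  I0: { [D → . d T d], [D → . f ( (], [D → . f], [D' → . D] }  — shift
  I1: { [D' → D .] }  — accept
  I2: { [D → . d T d], [D → . f ( (], [D → . f], [D → d . T d], [T → . D (], [T → . d], [T → .] }  — shift, reduce
  I3: { [D → f . ( (], [D → f .] }  — shift, reduce
  I4: { [D → f ( . (] }  — shift
  I5: { [D → f ( ( .] }  — reduce
  I6: { [T → D . (] }  — shift
  I7: { [D → d T . d] }  — shift
  I8: { [D → . d T d], [D → . f ( (], [D → . f], [D → d . T d], [T → . D (], [T → . d], [T → .], [T → d .] }  — shift, 2 reduces
  I9: { [D → d T d .] }  — reduce
  I10: { [T → D ( .] }  — reduce

I8 contains complete items [T → .], [T → d .] — reduce-reduce conflict.

Answer: Yes — I8: [T → .] vs [T → d .]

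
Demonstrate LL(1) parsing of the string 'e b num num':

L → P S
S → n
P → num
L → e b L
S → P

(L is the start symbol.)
LL(1) parsing maintains a stack (initially the start symbol over $) and the input. At each step: if the stack top is a terminal, match it against the current input token; if it is a non-terminal N, replace it with the RHS of M[N, lookahead] (the unique production whose predict set contains the lookahead).

Stack is shown with the top on the left.

Stack    Input          Action
------------------------------
L $      e b num num $  output L → e b L
e b L $  e b num num $  match 'e'
b L $    b num num $    match 'b'
L $      num num $      output L → P S
P S $    num num $      output P → num
num S $  num num $      match 'num'
S $      num $          output S → P
P $      num $          output P → num
num $    num $          match 'num'
$        $              accept

The string is accepted.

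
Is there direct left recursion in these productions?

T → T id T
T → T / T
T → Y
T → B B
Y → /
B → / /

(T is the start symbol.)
Direct left recursion occurs when N → N α for some non-terminal N (the right-hand side begins with the left-hand side itself).

T → T id T: LEFT RECURSIVE (starts with T)
T → T / T: LEFT RECURSIVE (starts with T)
T → Y: starts with Y
T → B B: starts with B
Y → /: starts with '/'
B → / /: starts with '/'

The grammar has direct left recursion on: T.

Answer: Yes, T is left-recursive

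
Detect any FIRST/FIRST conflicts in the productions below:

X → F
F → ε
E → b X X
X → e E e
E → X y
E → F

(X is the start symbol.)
A FIRST/FIRST conflict occurs when two productions N → α and N → β for the same non-terminal have FIRST(α) ∩ FIRST(β) ≠ ∅ (with ε ∈ FIRST of a nullable right-hand side, so two nullable alternatives also conflict).

FIRST sets of the non-terminals at (or reachable through a nullable prefix from) the front of some alternative:
  FIRST(F) = { ε }
  FIRST(X) = { 'e', ε }

Productions for X:
  X → F: FIRST = { ε }
  X → e E e: FIRST = { 'e' }
Productions for E:
  E → b X X: FIRST = { 'b' }
  E → X y: FIRST = { 'e', 'y' }
  E → F: FIRST = { ε }
F has only one production, so no FIRST/FIRST conflict is possible there.

All alternatives of each non-terminal have pairwise disjoint FIRST sets.

Answer: No FIRST/FIRST conflicts.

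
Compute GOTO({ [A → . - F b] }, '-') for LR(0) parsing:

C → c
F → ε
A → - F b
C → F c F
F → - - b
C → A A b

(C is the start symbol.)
GOTO(I, '-') = CLOSURE({ [A → αX.β] : [A → α.Xβ] ∈ I, X = '-' })

Items with dot before '-', with the dot advanced:
  [A → . - F b] → [A → - . F b]
Closure of the advanced items:
  [A → - . F b] has the dot before F: add [F → .], [F → . - - b]

GOTO = { [A → - . F b], [F → . - - b], [F → .] }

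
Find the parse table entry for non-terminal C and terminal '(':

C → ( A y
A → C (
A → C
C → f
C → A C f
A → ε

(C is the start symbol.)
C → ( A y, C → A C f

To find M[C, '('], we find productions for C where '(' is in the predict set (PREDICT(N → α) = (FIRST(α) \ {ε}) ∪ (FOLLOW(N) if α ⇒* ε)).

Relevant sets:
  FIRST(A) = { '(', 'f', ε }
  FIRST(C) = { '(', 'f' }

C → ( A y: PREDICT = { '(' }
  '(' is in predict set, so this production goes in M[C, '(']
C → f: PREDICT = { 'f' }
C → A C f: PREDICT = { '(', 'f' }
  '(' is in predict set, so this production goes in M[C, '(']

M[C, '('] = C → ( A y, C → A C f  (a multiply-defined cell — the grammar is not LL(1))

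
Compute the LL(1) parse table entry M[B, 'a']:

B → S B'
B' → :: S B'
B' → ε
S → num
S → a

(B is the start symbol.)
To find M[B, 'a'], we find productions for B where 'a' is in the predict set (PREDICT(N → α) = (FIRST(α) \ {ε}) ∪ (FOLLOW(N) if α ⇒* ε)).

Relevant sets:
  FIRST(S) = { 'a', 'num' }

B → S B': PREDICT = { 'a', 'num' }
  'a' is in predict set, so this production goes in M[B, 'a']

M[B, 'a'] = B → S B'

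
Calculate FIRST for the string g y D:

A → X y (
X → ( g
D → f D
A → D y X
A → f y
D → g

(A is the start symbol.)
To compute FIRST(g y D), process the symbols left to right:
Symbol g is a terminal. Add 'g' and stop.
FIRST(g y D) = { 'g' }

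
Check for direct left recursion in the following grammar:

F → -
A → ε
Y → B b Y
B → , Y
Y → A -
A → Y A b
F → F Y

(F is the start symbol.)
Direct left recursion occurs when N → N α for some non-terminal N (the right-hand side begins with the left-hand side itself).

F → -: starts with '-'
A → ε: starts with ε
Y → B b Y: starts with B
B → , Y: starts with ','
Y → A -: starts with A
A → Y A b: starts with Y
F → F Y: LEFT RECURSIVE (starts with F)

The grammar has direct left recursion on: F.

Answer: Yes, F is left-recursive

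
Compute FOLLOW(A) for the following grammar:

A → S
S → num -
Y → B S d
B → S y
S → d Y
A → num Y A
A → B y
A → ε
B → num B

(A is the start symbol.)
{ $ }

To compute FOLLOW(A), find every occurrence of A on a right-hand side N → α A β: add FIRST(β) \ {ε}, and if β is empty or nullable also add FOLLOW(N). Iterate to a fixed point.

A is the start symbol, so $ ∈ FOLLOW(A).
In A → num Y A: A is at the end; this adds FOLLOW(A) to itself — nothing new

Taking the union: FOLLOW(A) = { $ }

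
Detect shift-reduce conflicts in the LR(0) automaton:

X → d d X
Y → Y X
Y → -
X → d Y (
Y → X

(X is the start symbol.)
A shift-reduce conflict occurs when an LR(0) state has both:
  - a complete (reduce) item [A → α .] (dot at the end), and
  - a shift item [B → β . c γ] (dot before a terminal).

Augment with X' → X and build the canonical LR(0) collection (I0 = CLOSURE({[X' → . X]}), then GOTO on every symbol after a dot until no new states appear). It has 10 states:
  I0: { [X → . d Y (], [X → . d d X], [X' → . X] }  — shift
  I1: { [X' → X .] }  — accept
  I2: { [X → . d Y (], [X → . d d X], [X → d . Y (], [X → d . d X], [Y → . -], [Y → . X], [Y → . Y X] }  — shift
  I3: { [Y → - .] }  — reduce
  I4: { [Y → X .] }  — reduce
  I5: { [X → . d Y (], [X → . d d X], [X → d Y . (], [Y → Y . X] }  — shift
  I6: { [X → . d Y (], [X → . d d X], [X → d . Y (], [X → d . d X], [X → d d . X], [Y → . -], [Y → . X], [Y → . Y X] }  — shift
  I7: { [X → d d X .], [Y → X .] }  — 2 reduces
  I8: { [X → d Y ( .] }  — reduce
  I9: { [Y → Y X .] }  — reduce

No state contains both a complete item and a shift item.

Answer: No shift-reduce conflicts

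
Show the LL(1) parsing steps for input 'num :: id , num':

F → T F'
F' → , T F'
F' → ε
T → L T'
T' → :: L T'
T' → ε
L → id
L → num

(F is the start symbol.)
LL(1) parsing maintains a stack (initially the start symbol over $) and the input. At each step: if the stack top is a terminal, match it against the current input token; if it is a non-terminal N, replace it with the RHS of M[N, lookahead] (the unique production whose predict set contains the lookahead).

Stack is shown with the top on the left.

Stack         Input              Action
---------------------------------------
F $           num :: id , num $  output F → T F'
T F' $        num :: id , num $  output T → L T'
L T' F' $     num :: id , num $  output L → num
num T' F' $   num :: id , num $  match 'num'
T' F' $       :: id , num $      output T' → :: L T'
:: L T' F' $  :: id , num $      match '::'
L T' F' $     id , num $         output L → id
id T' F' $    id , num $         match 'id'
T' F' $       , num $            output T' → ε
F' $          , num $            output F' → , T F'
, T F' $      , num $            match ','
T F' $        num $              output T → L T'
L T' F' $     num $              output L → num
num T' F' $   num $              match 'num'
T' F' $       $                  output T' → ε
F' $          $                  output F' → ε
$             $                  accept

The string is accepted.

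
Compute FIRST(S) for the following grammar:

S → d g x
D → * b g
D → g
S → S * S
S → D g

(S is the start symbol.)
{ '*', 'd', 'g' }

To compute FIRST(S), examine every production with S on the left-hand side, reading each right-hand side left to right until a non-nullable symbol is reached.

FIRST sets of the other non-terminals involved (by the same procedure, iterated to a fixed point):
  FIRST(D) = { '*', 'g' }

From S → d g x:
  - d is a terminal: add 'd' and stop
From S → S * S:
  - S is the symbol being defined: contributes nothing new
    S is not nullable, so stop
From S → D g:
  - D is a non-terminal: add FIRST(D) \ {ε} = { '*', 'g' }
    D is not nullable, so stop

Collecting: FIRST(S) = { '*', 'd', 'g' }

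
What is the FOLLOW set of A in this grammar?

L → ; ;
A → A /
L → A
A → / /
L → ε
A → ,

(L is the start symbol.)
{ $, '/' }

In A → A /: A is followed by '/', add FIRST('/') \ {ε} = { '/' }
In L → A: A is at the end, add FOLLOW(L)

The FOLLOW sets referred to above (computed the same way, to a fixed point):
  FOLLOW(L) = { $ }

Taking the union: FOLLOW(A) = { $, '/' }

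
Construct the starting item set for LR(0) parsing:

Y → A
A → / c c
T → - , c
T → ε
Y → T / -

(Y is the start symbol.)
{ [A → . / c c], [T → . - , c], [T → .], [Y → . A], [Y → . T / -], [Y' → . Y] }

First, augment the grammar with Y' → Y
I₀ = CLOSURE({ [Y' → . Y] }):
  [Y' → . Y] has the dot before Y: add [Y → . A], [Y → . T / -]
  [Y → . A] has the dot before A: add [A → . / c c]
  [Y → . T / -] has the dot before T: add [T → . - , c], [T → .]
No further items can be added.

I₀ = { [A → . / c c], [T → . - , c], [T → .], [Y → . A], [Y → . T / -], [Y' → . Y] }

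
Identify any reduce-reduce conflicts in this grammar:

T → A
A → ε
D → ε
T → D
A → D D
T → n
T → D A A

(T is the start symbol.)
Augment with T' → T and build the canonical LR(0) collection (I0 = CLOSURE({[T' → . T]}), then GOTO on every symbol after a dot until no new states appear). It has 10 states:
  I0: { [A → . D D], [A → .], [D → .], [T → . A], [T → . D A A], [T → . D], [T → . n], [T' → . T] }  — shift, 2 reduces
  I1: { [T → A .] }  — reduce
  I2: { [A → . D D], [A → .], [A → D . D], [D → .], [T → D . A A], [T → D .] }  — 3 reduces
  I3: { [T' → T .] }  — accept
  I4: { [T → n .] }  — reduce
  I5: { [A → . D D], [A → .], [D → .], [T → D A . A] }  — 2 reduces
  I6: { [A → D . D], [A → D D .], [D → .] }  — 2 reduces
  I7: { [A → D D .] }  — reduce
  I8: { [T → D A A .] }  — reduce
  I9: { [A → D . D], [D → .] }  — reduce

I0 contains complete items [A → .], [D → .] — reduce-reduce conflict.
I2 contains complete items [A → .], [D → .], [T → D .] — reduce-reduce conflict.
I5 contains complete items [A → .], [D → .] — reduce-reduce conflict.
I6 contains complete items [A → D D .], [D → .] — reduce-reduce conflict.

Answer: Yes — I0: [A → .] vs [D → .]; I2: [A → .] vs [D → .]; I5: [A → .] vs [D → .]; I6: [A → D D .] vs [D → .]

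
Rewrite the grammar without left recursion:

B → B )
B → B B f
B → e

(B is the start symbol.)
B → e B'
B' → ) B'
B' → B f B'
B' → ε

B is directly left-recursive. The standard transformation for
  A → A α₁ | ... | A α_m | β₁ | ... | β_n
is
  A  → β₁ A' | ... | β_n A'
  A' → α₁ A' | ... | α_m A' | ε

B → e becomes B → e B'
B → B ) becomes B' → ) B'
B → B B f becomes B' → B f B'
Add B' → ε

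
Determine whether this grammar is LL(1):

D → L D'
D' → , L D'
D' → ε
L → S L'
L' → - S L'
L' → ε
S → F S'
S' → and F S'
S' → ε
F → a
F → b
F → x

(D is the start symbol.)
Yes, the grammar is LL(1).

A grammar is LL(1) if for each non-terminal N with multiple productions, the predict sets of those productions are pairwise disjoint, where PREDICT(N → α) = (FIRST(α) \ {ε}) ∪ (FOLLOW(N) if α ⇒* ε).

Relevant sets:
  FOLLOW(D') = { $ }
  FOLLOW(L') = { $, ',' }
  FOLLOW(S') = { $, ',', '-' }

For D':
  PREDICT(D' → ',' L D') = { ',' }
  PREDICT(D' → ε) = { $ }
For L':
  PREDICT(L' → '-' S L') = { '-' }
  PREDICT(L' → ε) = { $, ',' }
For S':
  PREDICT(S' → and F S') = { 'and' }
  PREDICT(S' → ε) = { $, ',', '-' }
For F:
  PREDICT(F → a) = { 'a' }
  PREDICT(F → b) = { 'b' }
  PREDICT(F → x) = { 'x' }
D, L, S have a single production, so nothing to check there.

All predict sets are disjoint. The grammar IS LL(1).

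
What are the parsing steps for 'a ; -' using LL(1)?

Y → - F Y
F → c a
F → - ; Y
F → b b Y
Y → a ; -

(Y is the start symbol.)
LL(1) parsing maintains a stack (initially the start symbol over $) and the input. At each step: if the stack top is a terminal, match it against the current input token; if it is a non-terminal N, replace it with the RHS of M[N, lookahead] (the unique production whose predict set contains the lookahead).

Stack is shown with the top on the left.

Stack    Input    Action
------------------------
Y $      a ; - $  output Y → a ; -
a ; - $  a ; - $  match 'a'
; - $    ; - $    match ';'
- $      - $      match '-'
$        $        accept

The string is accepted.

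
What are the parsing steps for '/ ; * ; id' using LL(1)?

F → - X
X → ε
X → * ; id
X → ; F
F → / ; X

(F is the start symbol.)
Stack is shown with the top on the left.

Stack     Input         Action
------------------------------
F $       / ; * ; id $  output F → / ; X
/ ; X $   / ; * ; id $  match '/'
; X $     ; * ; id $    match ';'
X $       * ; id $      output X → * ; id
* ; id $  * ; id $      match '*'
; id $    ; id $        match ';'
id $      id $          match 'id'
$         $             accept

The string is accepted.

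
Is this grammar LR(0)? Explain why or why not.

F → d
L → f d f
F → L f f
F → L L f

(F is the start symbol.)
Augment with F' → F and build the canonical LR(0) collection (I0 = CLOSURE({[F' → . F]}), then GOTO on every symbol after a dot until no new states appear). It has 11 states:
  I0: { [F → . L L f], [F → . L f f], [F → . d], [F' → . F], [L → . f d f] }  — shift
  I1: { [F' → F .] }  — accept
  I2: { [F → L . L f], [F → L . f f], [L → . f d f] }  — shift
  I3: { [F → d .] }  — reduce
  I4: { [L → f . d f] }  — shift
  I5: { [L → f d . f] }  — shift
  I6: { [L → f d f .] }  — reduce
  I7: { [F → L L . f] }  — shift
  I8: { [F → L f . f], [L → f . d f] }  — shift
  I9: { [F → L f f .] }  — reduce
  I10: { [F → L L f .] }  — reduce

Every state is either a pure shift/goto state or contains exactly one complete item and nothing to shift — no conflicts. The grammar is LR(0).

Answer: Yes, the grammar is LR(0)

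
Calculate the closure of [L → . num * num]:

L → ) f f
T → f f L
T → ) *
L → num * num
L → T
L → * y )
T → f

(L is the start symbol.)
Start with: [L → . num * num]
The dot precedes the terminal num, so nothing is added.

CLOSURE = { [L → . num * num] }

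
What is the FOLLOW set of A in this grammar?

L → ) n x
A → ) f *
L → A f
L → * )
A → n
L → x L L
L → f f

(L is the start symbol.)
{ 'f' }

In L → A f: A is followed by f, add FIRST(f) \ {ε} = { 'f' }

Taking the union: FOLLOW(A) = { 'f' }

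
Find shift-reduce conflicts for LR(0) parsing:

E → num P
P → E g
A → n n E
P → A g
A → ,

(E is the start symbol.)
A shift-reduce conflict occurs when an LR(0) state has both:
  - a complete (reduce) item [A → α .] (dot at the end), and
  - a shift item [B → β . c γ] (dot before a terminal).

Augment with E' → E and build the canonical LR(0) collection (I0 = CLOSURE({[E' → . E]}), then GOTO on every symbol after a dot until no new states appear). It has 12 states:
  I0: { [E → . num P], [E' → . E] }  — shift
  I1: { [E' → E .] }  — accept
  I2: { [A → . ,], [A → . n n E], [E → . num P], [E → num . P], [P → . A g], [P → . E g] }  — shift
  I3: { [A → , .] }  — reduce
  I4: { [P → A . g] }  — shift
  I5: { [P → E . g] }  — shift
  I6: { [E → num P .] }  — reduce
  I7: { [A → n . n E] }  — shift
  I8: { [A → n n . E], [E → . num P] }  — shift
  I9: { [A → n n E .] }  — reduce
  I10: { [P → E g .] }  — reduce
  I11: { [P → A g .] }  — reduce

No state contains both a complete item and a shift item.

Answer: No shift-reduce conflicts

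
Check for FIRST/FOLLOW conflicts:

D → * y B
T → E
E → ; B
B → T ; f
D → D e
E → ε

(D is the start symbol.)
Yes. E → ';' B with FOLLOW(E) on { ';' }

Nullable non-terminals: E, T.

E: nullable alternative(s) E → ε; FOLLOW(E) = { ';' }
  E → ; B: FIRST \ {ε} = { ';' } — overlaps FOLLOW(E) on { ';' }: CONFLICT
  E → ε: FIRST \ {ε} = { } — this is the only nullable alternative, skip
T has a nullable alternative but only one production, so nothing to check.

B, D have no nullable alternative, so no FIRST/FOLLOW check is needed there.

So the grammar has 1 FIRST/FOLLOW conflict (marked CONFLICT above).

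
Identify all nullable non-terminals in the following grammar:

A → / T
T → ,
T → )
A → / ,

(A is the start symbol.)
None

A non-terminal is nullable if it can derive ε (the empty string): either it has an ε-production, or it has a production whose right-hand side consists entirely of nullable non-terminals.

There are no ε-productions, so no non-terminal can derive ε.
No non-terminals are nullable.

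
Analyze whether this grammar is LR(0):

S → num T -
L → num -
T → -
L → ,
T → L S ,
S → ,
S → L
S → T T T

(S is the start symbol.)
No. Reduce-reduce conflict: [L → , .] and [S → , .]

A grammar is LR(0) if no state in the canonical LR(0) collection has:
  - both a shift item (dot before a terminal) and a complete item (shift-reduce conflict), or
  - two or more complete items (reduce-reduce conflict; the accept item [S' → S .] counts as a complete item here).

Augment with S' → S and build the canonical LR(0) collection (I0 = CLOSURE({[S' → . S]}), then GOTO on every symbol after a dot until no new states appear). It has 18 states:
  I0: { [L → . ,], [L → . num -], [S → . ,], [S → . L], [S → . T T T], [S → . num T -], [S' → . S], [T → . -], [T → . L S ,] }  — shift
  I1: { [L → , .], [S → , .] }  — 2 reduces
  I2: { [T → - .] }  — reduce
  I3: { [L → . ,], [L → . num -], [S → . ,], [S → . L], [S → . T T T], [S → . num T -], [S → L .], [T → . -], [T → . L S ,], [T → L . S ,] }  — shift, reduce
  I4: { [S' → S .] }  — accept
  I5: { [L → . ,], [L → . num -], [S → T . T T], [T → . -], [T → . L S ,] }  — shift
  I6: { [L → . ,], [L → . num -], [L → num . -], [S → num . T -], [T → . -], [T → . L S ,] }  — shift
  I7: { [L → , .] }  — reduce
  I8: { [L → num - .], [T → - .] }  — 2 reduces
  I9: { [L → . ,], [L → . num -], [S → . ,], [S → . L], [S → . T T T], [S → . num T -], [T → . -], [T → . L S ,], [T → L . S ,] }  — shift
  I10: { [S → num T . -] }  — shift
  I11: { [L → num . -] }  — shift
  I12: { [L → num - .] }  — reduce
  I13: { [S → num T - .] }  — reduce
  I14: { [T → L S . ,] }  — shift
  I15: { [T → L S , .] }  — reduce
  I16: { [L → . ,], [L → . num -], [S → T T . T], [T → . -], [T → . L S ,] }  — shift
  I17: { [S → T T T .] }  — reduce

Conflict in state I1:
  Reduce-reduce conflict: [L → , .] and [S → , .]
So the grammar is NOT LR(0).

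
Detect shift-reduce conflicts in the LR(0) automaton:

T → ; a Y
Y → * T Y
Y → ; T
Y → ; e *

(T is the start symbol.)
Augment with T' → T and build the canonical LR(0) collection (I0 = CLOSURE({[T' → . T]}), then GOTO on every symbol after a dot until no new states appear). It has 12 states:
  I0: { [T → . ; a Y], [T' → . T] }  — shift
  I1: { [T → ; . a Y] }  — shift
  I2: { [T' → T .] }  — accept
  I3: { [T → ; a . Y], [Y → . * T Y], [Y → . ; T], [Y → . ; e *] }  — shift
  I4: { [T → . ; a Y], [Y → * . T Y] }  — shift
  I5: { [T → . ; a Y], [Y → ; . T], [Y → ; . e *] }  — shift
  I6: { [T → ; a Y .] }  — reduce
  I7: { [Y → ; T .] }  — reduce
  I8: { [Y → ; e . *] }  — shift
  I9: { [Y → ; e * .] }  — reduce
  I10: { [Y → * T . Y], [Y → . * T Y], [Y → . ; T], [Y → . ; e *] }  — shift
  I11: { [Y → * T Y .] }  — reduce

No state contains both a complete item and a shift item.

Answer: No shift-reduce conflicts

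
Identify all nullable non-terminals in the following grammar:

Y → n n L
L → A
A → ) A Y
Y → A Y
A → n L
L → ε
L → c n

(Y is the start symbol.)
A non-terminal is nullable if it can derive ε (the empty string): either it has an ε-production, or it has a production whose right-hand side consists entirely of nullable non-terminals.

ε-productions: L → ε
So L is immediately nullable.
No further non-terminal can be added: every production for the remaining non-terminals contains a terminal or a non-nullable non-terminal.
Nullable = { 'L' }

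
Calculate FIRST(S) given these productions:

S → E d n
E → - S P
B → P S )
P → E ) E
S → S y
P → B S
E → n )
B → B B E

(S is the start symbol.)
{ '-', 'n' }

FIRST sets of the other non-terminals involved (by the same procedure, iterated to a fixed point):
  FIRST(E) = { '-', 'n' }

From S → E d n:
  - E is a non-terminal: add FIRST(E) \ {ε} = { '-', 'n' }
    E is not nullable, so stop
From S → S y:
  - S is the symbol being defined: contributes nothing new
    S is not nullable, so stop

Collecting: FIRST(S) = { '-', 'n' }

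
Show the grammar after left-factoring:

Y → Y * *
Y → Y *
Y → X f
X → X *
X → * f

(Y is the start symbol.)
Y → Y * Y'
Y' → *
Y' → ε
Y → X f
X → X *
X → * f

Left-factoring transforms A → αβ₁ | αβ₂ into A → αA' and A' → β₁ | β₂
(α is the longest common prefix among the alternatives). Repeat until
no nonterminal has two alternatives with a common prefix.

Round 1: Y has alternatives sharing prefix 'Y *'. Introduce Y': Y → Y * Y'
  Add: Y' → *
  Add: Y' → ε

No remaining common prefixes — done.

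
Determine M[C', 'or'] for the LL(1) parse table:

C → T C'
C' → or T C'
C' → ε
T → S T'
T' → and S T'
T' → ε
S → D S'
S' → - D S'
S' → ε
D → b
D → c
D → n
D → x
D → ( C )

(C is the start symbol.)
C' → or T C'

To find M[C', 'or'], we find productions for C' where 'or' is in the predict set (PREDICT(N → α) = (FIRST(α) \ {ε}) ∪ (FOLLOW(N) if α ⇒* ε)).

Relevant sets:
  FOLLOW(C') = { $, ')' }

C' → or T C': PREDICT = { 'or' }
  'or' is in predict set, so this production goes in M[C', 'or']
C' → ε: PREDICT = { $, ')' }

M[C', 'or'] = C' → or T C'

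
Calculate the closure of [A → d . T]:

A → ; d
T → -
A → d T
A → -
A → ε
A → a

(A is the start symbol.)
{ [A → d . T], [T → . -] }

To compute CLOSURE, for each item [A → α.Bβ] where B is a non-terminal, add [B → .γ] for all productions B → γ; repeat for the newly added items until nothing changes.

Start with: [A → d . T]
  [A → d . T] has the dot before T: add [T → . -]
No further items can be added.

CLOSURE = { [A → d . T], [T → . -] }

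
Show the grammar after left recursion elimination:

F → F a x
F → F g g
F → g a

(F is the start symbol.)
F → g a F'
F' → a x F'
F' → g g F'
F' → ε

F is directly left-recursive. The standard transformation for
  A → A α₁ | ... | A α_m | β₁ | ... | β_n
is
  A  → β₁ A' | ... | β_n A'
  A' → α₁ A' | ... | α_m A' | ε

F → g a becomes F → g a F'
F → F a x becomes F' → a x F'
F → F g g becomes F' → g g F'
Add F' → ε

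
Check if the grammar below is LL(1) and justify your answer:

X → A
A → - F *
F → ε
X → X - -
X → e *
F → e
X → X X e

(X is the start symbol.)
No. Predict set conflict for X: { '-' }

A grammar is LL(1) if for each non-terminal N with multiple productions, the predict sets of those productions are pairwise disjoint, where PREDICT(N → α) = (FIRST(α) \ {ε}) ∪ (FOLLOW(N) if α ⇒* ε).

Relevant sets:
  FIRST(A) = { '-' }
  FIRST(X) = { '-', 'e' }
  FOLLOW(F) = { '*' }

For X:
  PREDICT(X → A) = { '-' }
  PREDICT(X → X '-' '-') = { '-', 'e' }
  PREDICT(X → e '*') = { 'e' }
  PREDICT(X → X X e) = { '-', 'e' }
For F:
  PREDICT(F → ε) = { '*' }
  PREDICT(F → e) = { 'e' }
A has a single production, so nothing to check there.

Conflict found: Predict set conflict for X: { '-' }
The grammar is NOT LL(1).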